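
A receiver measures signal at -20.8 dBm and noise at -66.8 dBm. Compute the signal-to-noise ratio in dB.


SNR = -20.8 - (-66.8) = 46.0 dB

46.0 dB


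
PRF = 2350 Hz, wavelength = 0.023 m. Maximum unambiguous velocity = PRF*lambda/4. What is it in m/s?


V_ua = 2350 * 0.023 / 4 = 13.5 m/s

13.5 m/s


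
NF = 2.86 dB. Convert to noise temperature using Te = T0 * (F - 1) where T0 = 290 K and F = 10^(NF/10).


NF_lin = 10^(2.86/10) = 1.931968
Te = 290 * (1.931968 - 1) = 270.3 K

270.3 K


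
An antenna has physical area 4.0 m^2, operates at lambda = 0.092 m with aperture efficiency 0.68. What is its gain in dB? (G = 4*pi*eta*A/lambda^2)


G_linear = 4*pi*0.68*4.0/0.092^2 = 4038.34
G_dB = 10*log10(4038.34) = 36.1 dB

36.1 dB


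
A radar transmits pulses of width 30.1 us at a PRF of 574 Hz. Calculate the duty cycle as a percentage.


DC = 30.1e-6 * 574 * 100 = 1.73%

1.73%


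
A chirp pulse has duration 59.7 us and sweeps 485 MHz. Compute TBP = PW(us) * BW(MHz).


TBP = 59.7 * 485 = 28954.5

28954.5


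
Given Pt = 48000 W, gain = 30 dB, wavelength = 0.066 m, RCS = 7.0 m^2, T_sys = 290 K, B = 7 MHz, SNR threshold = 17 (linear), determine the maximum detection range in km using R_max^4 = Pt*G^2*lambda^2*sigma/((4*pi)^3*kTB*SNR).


G_lin = 10^(30/10) = 1000.0
R^4 = 48000 * 1000.0^2 * 0.066^2 * 7.0 / ((4*pi)^3 * 1.38e-23 * 290 * 7000000.0 * 17)
R^4 = 1.54872e18 m^4
R_max = (1.54872e18)^(1/4) = 35277.1 m = 35.3 km

35.3 km


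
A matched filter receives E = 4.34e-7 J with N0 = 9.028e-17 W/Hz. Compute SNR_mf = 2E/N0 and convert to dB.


SNR_lin = 2 * 4.34e-7 / 9.028e-17 = 9.615e9
SNR_dB = 10*log10(9.615e9) = 99.8 dB

99.8 dB


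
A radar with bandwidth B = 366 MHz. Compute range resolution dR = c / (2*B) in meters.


dR = 3e8 / (2 * 366000000.0) = 0.41 m

0.41 m


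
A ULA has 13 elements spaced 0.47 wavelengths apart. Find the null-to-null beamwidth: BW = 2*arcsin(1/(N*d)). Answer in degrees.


1/(N*d) = 1/(13*0.47) = 0.163666
BW = 2*arcsin(0.163666) = 18.8 degrees

18.8 degrees


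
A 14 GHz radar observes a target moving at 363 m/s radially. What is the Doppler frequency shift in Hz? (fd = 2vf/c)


fd = 2 * 363 * 14000000000.0 / 3e8 = 33880.0 Hz

33880.0 Hz


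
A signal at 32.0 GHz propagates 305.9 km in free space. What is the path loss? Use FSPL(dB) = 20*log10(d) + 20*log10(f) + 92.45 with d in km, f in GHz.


20*log10(305.9) = 49.71
20*log10(32.0) = 30.1
FSPL = 172.3 dB

172.3 dB


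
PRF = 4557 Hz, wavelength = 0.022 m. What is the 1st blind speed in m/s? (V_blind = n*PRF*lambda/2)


V_blind = 1 * 4557 * 0.022 / 2 = 50.1 m/s

50.1 m/s


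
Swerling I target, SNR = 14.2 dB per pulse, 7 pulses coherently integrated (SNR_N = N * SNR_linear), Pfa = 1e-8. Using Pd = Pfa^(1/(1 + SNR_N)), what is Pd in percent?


SNR_lin = 10^(14.2/10) = 26.30268
SNR_N = 7 * 26.30268 = 184.11876
1/(1 + SNR_N) = 1/185.11876 = 0.0054019
Pd = (1e-8)^0.0054019 = 0.90528
Pd = 90.5%

90.5%


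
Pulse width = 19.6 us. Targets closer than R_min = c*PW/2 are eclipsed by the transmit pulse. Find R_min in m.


R_min = 3e8 * 19.6e-6 / 2 = 2940.0 m

2940.0 m


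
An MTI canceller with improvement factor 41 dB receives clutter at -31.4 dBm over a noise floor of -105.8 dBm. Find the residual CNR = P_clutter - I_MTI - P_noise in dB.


CNR = -31.4 - 41 - (-105.8) = 33.4 dB

33.4 dB


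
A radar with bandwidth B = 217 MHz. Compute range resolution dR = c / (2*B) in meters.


dR = 3e8 / (2 * 217000000.0) = 0.69 m

0.69 m


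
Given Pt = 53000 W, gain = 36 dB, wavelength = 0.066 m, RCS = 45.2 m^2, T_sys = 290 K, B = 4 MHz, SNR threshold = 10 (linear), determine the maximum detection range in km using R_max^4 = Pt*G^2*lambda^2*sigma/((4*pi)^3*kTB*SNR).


G_lin = 10^(36/10) = 3981.071706
R^4 = 53000 * 3981.071706^2 * 0.066^2 * 45.2 / ((4*pi)^3 * 1.38e-23 * 290 * 4000000.0 * 10)
R^4 = 5.20638e20 m^4
R_max = (5.20638e20)^(1/4) = 151054.6 m = 151.1 km

151.1 km


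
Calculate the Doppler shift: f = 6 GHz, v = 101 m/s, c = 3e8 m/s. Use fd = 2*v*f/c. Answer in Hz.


fd = 2 * 101 * 6000000000.0 / 3e8 = 4040.0 Hz

4040.0 Hz


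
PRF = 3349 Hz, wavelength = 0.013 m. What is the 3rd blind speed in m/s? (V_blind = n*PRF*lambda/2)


V_blind = 3 * 3349 * 0.013 / 2 = 65.3 m/s

65.3 m/s


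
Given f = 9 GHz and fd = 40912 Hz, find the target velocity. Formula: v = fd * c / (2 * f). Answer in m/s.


v = 40912 * 3e8 / (2 * 9000000000.0) = 681.9 m/s

681.9 m/s


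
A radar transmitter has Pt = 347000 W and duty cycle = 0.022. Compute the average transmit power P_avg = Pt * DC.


P_avg = 347000 * 0.022 = 7634.0 W

7634.0 W


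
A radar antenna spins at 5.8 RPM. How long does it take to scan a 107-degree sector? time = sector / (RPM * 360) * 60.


t = 107 / (5.8 * 360) * 60 = 3.07 s

3.07 s


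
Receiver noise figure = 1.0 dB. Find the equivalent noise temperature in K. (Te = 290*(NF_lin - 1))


NF_lin = 10^(1.0/10) = 1.258925
Te = 290 * (1.258925 - 1) = 75.1 K

75.1 K


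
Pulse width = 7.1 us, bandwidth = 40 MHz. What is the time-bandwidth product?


TBP = 7.1 * 40 = 284.0

284.0


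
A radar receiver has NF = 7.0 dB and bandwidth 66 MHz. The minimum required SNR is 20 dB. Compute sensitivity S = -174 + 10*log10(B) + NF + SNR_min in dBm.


10*log10(66000000.0) = 78.2
S = -174 + 78.2 + 7.0 + 20 = -68.8 dBm

-68.8 dBm


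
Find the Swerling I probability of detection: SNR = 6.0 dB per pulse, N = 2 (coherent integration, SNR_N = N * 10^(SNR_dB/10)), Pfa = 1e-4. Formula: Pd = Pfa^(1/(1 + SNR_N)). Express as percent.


SNR_lin = 10^(6.0/10) = 3.98107
SNR_N = 2 * 3.98107 = 7.96214
1/(1 + SNR_N) = 1/8.96214 = 0.1115805
Pd = (1e-4)^0.1115805 = 0.35783
Pd = 35.8%

35.8%


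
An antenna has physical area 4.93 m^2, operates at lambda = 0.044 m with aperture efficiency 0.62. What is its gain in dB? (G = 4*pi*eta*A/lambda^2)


G_linear = 4*pi*0.62*4.93/0.044^2 = 19840.07
G_dB = 10*log10(19840.07) = 43.0 dB

43.0 dB


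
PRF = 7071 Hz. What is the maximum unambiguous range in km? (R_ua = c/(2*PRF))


R_ua = 3e8 / (2 * 7071) = 21213.4 m = 21.2 km

21.2 km


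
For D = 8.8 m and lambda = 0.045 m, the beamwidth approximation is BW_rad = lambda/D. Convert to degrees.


BW_rad = 0.045 / 8.8 = 0.005114
BW_deg = 0.29 degrees

0.29 degrees


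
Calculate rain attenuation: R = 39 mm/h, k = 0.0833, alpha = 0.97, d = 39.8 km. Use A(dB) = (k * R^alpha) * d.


gamma = 0.0833 * 39^0.97 = 2.910567 dB/km
A = 2.910567 * 39.8 = 115.84 dB

115.84 dB


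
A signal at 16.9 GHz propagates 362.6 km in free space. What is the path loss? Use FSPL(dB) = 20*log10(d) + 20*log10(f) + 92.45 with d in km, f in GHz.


20*log10(362.6) = 51.19
20*log10(16.9) = 24.56
FSPL = 168.2 dB

168.2 dB


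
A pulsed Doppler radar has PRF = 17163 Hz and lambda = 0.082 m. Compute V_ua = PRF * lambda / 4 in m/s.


V_ua = 17163 * 0.082 / 4 = 351.8 m/s

351.8 m/s


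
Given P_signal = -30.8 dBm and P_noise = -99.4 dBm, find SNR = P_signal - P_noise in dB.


SNR = -30.8 - (-99.4) = 68.6 dB

68.6 dB


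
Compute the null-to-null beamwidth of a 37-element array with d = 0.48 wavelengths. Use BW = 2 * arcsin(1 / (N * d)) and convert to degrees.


1/(N*d) = 1/(37*0.48) = 0.056306
BW = 2*arcsin(0.056306) = 6.5 degrees

6.5 degrees


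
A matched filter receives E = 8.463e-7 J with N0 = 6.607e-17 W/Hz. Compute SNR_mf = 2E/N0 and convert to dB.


SNR_lin = 2 * 8.463e-7 / 6.607e-17 = 2.562e10
SNR_dB = 10*log10(2.562e10) = 104.1 dB

104.1 dB


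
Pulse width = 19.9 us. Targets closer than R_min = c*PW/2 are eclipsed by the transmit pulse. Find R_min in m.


R_min = 3e8 * 19.9e-6 / 2 = 2985.0 m

2985.0 m


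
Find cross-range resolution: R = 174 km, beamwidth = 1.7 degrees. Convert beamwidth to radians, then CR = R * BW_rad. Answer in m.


BW_rad = 0.029670597
CR = 174000 * 0.029670597 = 5162.7 m

5162.7 m


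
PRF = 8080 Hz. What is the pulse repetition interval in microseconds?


PRI = 1/8080 = 0.0001237624 s = 123.8 us

123.8 us


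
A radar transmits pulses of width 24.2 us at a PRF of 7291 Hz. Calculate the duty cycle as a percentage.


DC = 24.2e-6 * 7291 * 100 = 17.64%

17.64%


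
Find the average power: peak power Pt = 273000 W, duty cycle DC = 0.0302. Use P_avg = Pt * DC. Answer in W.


P_avg = 273000 * 0.0302 = 8244.6 W

8244.6 W


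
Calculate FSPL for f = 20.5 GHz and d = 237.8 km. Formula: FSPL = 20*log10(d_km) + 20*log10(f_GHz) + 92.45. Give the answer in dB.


20*log10(237.8) = 47.52
20*log10(20.5) = 26.24
FSPL = 166.2 dB

166.2 dB


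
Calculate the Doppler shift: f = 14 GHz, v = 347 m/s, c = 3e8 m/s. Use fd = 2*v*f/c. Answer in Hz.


fd = 2 * 347 * 14000000000.0 / 3e8 = 32386.7 Hz

32386.7 Hz


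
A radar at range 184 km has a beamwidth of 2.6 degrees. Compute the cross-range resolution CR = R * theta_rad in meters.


BW_rad = 0.045378561
CR = 184000 * 0.045378561 = 8349.7 m

8349.7 m


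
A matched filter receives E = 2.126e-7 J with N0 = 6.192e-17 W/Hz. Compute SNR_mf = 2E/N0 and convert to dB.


SNR_lin = 2 * 2.126e-7 / 6.192e-17 = 6.867e9
SNR_dB = 10*log10(6.867e9) = 98.4 dB

98.4 dB


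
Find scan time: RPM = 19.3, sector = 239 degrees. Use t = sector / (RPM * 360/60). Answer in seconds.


t = 239 / (19.3 * 360) * 60 = 2.06 s

2.06 s


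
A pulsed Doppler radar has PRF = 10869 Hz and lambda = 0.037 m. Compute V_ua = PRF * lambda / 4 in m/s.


V_ua = 10869 * 0.037 / 4 = 100.5 m/s

100.5 m/s


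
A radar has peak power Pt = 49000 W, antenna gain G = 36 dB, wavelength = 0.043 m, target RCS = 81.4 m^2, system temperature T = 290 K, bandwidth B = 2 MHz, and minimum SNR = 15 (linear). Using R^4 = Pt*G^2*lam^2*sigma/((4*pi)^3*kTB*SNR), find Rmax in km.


G_lin = 10^(36/10) = 3981.071706
R^4 = 49000 * 3981.071706^2 * 0.043^2 * 81.4 / ((4*pi)^3 * 1.38e-23 * 290 * 2000000.0 * 15)
R^4 = 4.90602e20 m^4
R_max = (4.90602e20)^(1/4) = 148827.2 m = 148.8 km

148.8 km


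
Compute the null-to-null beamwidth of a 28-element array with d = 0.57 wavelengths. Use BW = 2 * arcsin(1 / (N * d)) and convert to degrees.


1/(N*d) = 1/(28*0.57) = 0.062657
BW = 2*arcsin(0.062657) = 7.2 degrees

7.2 degrees


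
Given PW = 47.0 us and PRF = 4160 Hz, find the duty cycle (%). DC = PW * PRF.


DC = 47.0e-6 * 4160 * 100 = 19.55%

19.55%


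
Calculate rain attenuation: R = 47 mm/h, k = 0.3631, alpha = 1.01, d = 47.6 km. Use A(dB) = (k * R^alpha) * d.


gamma = 0.3631 * 47^1.01 = 17.735567 dB/km
A = 17.735567 * 47.6 = 844.21 dB

844.21 dB


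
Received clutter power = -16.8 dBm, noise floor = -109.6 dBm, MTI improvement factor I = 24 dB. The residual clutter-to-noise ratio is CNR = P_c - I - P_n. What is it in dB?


CNR = -16.8 - 24 - (-109.6) = 68.8 dB

68.8 dB


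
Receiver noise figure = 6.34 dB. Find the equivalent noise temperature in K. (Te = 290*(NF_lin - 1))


NF_lin = 10^(6.34/10) = 4.305266
Te = 290 * (4.305266 - 1) = 958.5 K

958.5 K


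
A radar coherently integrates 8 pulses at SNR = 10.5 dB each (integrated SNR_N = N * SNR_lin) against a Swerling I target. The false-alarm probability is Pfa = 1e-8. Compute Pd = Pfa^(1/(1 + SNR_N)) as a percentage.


SNR_lin = 10^(10.5/10) = 11.22018
SNR_N = 8 * 11.22018 = 89.76144
1/(1 + SNR_N) = 1/90.76144 = 0.0110179
Pd = (1e-8)^0.0110179 = 0.81631
Pd = 81.6%

81.6%


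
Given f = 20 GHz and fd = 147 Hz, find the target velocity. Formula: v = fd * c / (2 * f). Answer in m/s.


v = 147 * 3e8 / (2 * 20000000000.0) = 1.1 m/s

1.1 m/s


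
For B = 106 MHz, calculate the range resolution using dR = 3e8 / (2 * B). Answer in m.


dR = 3e8 / (2 * 106000000.0) = 1.42 m

1.42 m


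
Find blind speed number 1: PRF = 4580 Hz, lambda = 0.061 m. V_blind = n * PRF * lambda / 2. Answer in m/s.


V_blind = 1 * 4580 * 0.061 / 2 = 139.7 m/s

139.7 m/s


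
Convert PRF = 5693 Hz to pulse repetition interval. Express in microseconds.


PRI = 1/5693 = 0.0001756543 s = 175.7 us

175.7 us


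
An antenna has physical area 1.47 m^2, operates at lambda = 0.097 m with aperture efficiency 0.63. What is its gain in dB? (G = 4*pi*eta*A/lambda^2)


G_linear = 4*pi*0.63*1.47/0.097^2 = 1236.87
G_dB = 10*log10(1236.87) = 30.9 dB

30.9 dB


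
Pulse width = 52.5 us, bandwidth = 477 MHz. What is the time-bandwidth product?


TBP = 52.5 * 477 = 25042.5

25042.5


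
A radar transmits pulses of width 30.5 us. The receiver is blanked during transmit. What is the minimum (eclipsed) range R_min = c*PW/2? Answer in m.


R_min = 3e8 * 30.5e-6 / 2 = 4575.0 m

4575.0 m


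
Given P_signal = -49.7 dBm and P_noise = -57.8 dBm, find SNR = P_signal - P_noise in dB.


SNR = -49.7 - (-57.8) = 8.1 dB

8.1 dB


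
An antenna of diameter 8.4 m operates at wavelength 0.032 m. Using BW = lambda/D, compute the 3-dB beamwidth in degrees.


BW_rad = 0.032 / 8.4 = 0.00381
BW_deg = 0.22 degrees

0.22 degrees


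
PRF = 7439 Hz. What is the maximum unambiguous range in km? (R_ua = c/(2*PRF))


R_ua = 3e8 / (2 * 7439) = 20164.0 m = 20.2 km

20.2 km


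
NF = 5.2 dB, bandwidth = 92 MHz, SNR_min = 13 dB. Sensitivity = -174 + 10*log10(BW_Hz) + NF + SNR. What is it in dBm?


10*log10(92000000.0) = 79.64
S = -174 + 79.64 + 5.2 + 13 = -76.2 dBm

-76.2 dBm


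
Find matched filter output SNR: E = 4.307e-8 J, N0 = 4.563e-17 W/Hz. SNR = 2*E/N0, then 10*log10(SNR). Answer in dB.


SNR_lin = 2 * 4.307e-8 / 4.563e-17 = 1.888e9
SNR_dB = 10*log10(1.888e9) = 92.8 dB

92.8 dB


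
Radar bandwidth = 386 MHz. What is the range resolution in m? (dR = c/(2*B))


dR = 3e8 / (2 * 386000000.0) = 0.39 m

0.39 m


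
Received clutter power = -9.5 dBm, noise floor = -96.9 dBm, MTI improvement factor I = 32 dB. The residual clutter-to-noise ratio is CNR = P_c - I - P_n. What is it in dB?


CNR = -9.5 - 32 - (-96.9) = 55.4 dB

55.4 dB


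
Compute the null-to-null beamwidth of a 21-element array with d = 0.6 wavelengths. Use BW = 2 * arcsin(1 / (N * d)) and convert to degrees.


1/(N*d) = 1/(21*0.6) = 0.079365
BW = 2*arcsin(0.079365) = 9.1 degrees

9.1 degrees


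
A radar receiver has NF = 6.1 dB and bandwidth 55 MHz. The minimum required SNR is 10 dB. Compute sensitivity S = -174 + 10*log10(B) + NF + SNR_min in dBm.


10*log10(55000000.0) = 77.4
S = -174 + 77.4 + 6.1 + 10 = -80.5 dBm

-80.5 dBm


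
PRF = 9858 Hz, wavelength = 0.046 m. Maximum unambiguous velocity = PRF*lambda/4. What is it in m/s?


V_ua = 9858 * 0.046 / 4 = 113.4 m/s

113.4 m/s


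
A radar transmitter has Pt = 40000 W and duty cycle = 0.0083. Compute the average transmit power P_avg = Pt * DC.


P_avg = 40000 * 0.0083 = 332.0 W

332.0 W


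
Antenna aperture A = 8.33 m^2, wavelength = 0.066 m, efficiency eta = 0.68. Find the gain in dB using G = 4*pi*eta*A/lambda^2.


G_linear = 4*pi*0.68*8.33/0.066^2 = 16340.9
G_dB = 10*log10(16340.9) = 42.1 dB

42.1 dB


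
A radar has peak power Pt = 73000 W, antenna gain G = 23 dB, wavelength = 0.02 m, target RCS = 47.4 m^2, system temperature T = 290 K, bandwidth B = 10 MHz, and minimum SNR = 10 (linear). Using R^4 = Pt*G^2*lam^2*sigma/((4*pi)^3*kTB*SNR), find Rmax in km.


G_lin = 10^(23/10) = 199.526231
R^4 = 73000 * 199.526231^2 * 0.02^2 * 47.4 / ((4*pi)^3 * 1.38e-23 * 290 * 10000000.0 * 10)
R^4 = 6.93832e16 m^4
R_max = (6.93832e16)^(1/4) = 16229.8 m = 16.2 km

16.2 km


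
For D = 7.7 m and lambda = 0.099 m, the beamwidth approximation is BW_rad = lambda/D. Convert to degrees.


BW_rad = 0.099 / 7.7 = 0.012857
BW_deg = 0.74 degrees

0.74 degrees


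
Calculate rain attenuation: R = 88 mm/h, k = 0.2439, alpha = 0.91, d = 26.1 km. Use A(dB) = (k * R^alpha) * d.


gamma = 0.2439 * 88^0.91 = 14.344686 dB/km
A = 14.344686 * 26.1 = 374.4 dB

374.4 dB


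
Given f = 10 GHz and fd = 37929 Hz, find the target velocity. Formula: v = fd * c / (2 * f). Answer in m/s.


v = 37929 * 3e8 / (2 * 10000000000.0) = 568.9 m/s

568.9 m/s


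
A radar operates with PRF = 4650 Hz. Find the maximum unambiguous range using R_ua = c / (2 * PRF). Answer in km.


R_ua = 3e8 / (2 * 4650) = 32258.1 m = 32.3 km

32.3 km


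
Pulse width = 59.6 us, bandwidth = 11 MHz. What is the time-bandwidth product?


TBP = 59.6 * 11 = 655.6

655.6


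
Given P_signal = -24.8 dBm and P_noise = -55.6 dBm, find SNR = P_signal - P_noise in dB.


SNR = -24.8 - (-55.6) = 30.8 dB

30.8 dB


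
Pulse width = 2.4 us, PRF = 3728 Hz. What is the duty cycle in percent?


DC = 2.4e-6 * 3728 * 100 = 0.89%

0.89%


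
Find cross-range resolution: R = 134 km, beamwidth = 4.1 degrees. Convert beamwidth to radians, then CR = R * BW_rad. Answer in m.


BW_rad = 0.071558499
CR = 134000 * 0.071558499 = 9588.8 m

9588.8 m


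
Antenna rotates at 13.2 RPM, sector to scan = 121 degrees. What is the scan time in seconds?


t = 121 / (13.2 * 360) * 60 = 1.53 s

1.53 s


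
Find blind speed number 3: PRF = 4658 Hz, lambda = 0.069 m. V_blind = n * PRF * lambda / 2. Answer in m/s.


V_blind = 3 * 4658 * 0.069 / 2 = 482.1 m/s

482.1 m/s


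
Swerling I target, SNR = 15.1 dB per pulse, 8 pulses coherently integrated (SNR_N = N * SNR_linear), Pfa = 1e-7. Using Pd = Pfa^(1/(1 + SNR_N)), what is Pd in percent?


SNR_lin = 10^(15.1/10) = 32.35937
SNR_N = 8 * 32.35937 = 258.87496
1/(1 + SNR_N) = 1/259.87496 = 0.003848
Pd = (1e-7)^0.003848 = 0.93986
Pd = 94.0%

94.0%


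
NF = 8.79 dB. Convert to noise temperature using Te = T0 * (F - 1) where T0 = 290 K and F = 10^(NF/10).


NF_lin = 10^(8.79/10) = 7.568329
Te = 290 * (7.568329 - 1) = 1904.8 K

1904.8 K


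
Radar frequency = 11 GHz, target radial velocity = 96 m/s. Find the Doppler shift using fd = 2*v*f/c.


fd = 2 * 96 * 11000000000.0 / 3e8 = 7040.0 Hz

7040.0 Hz


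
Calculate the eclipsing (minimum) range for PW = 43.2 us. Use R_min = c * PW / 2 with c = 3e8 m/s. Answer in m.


R_min = 3e8 * 43.2e-6 / 2 = 6480.0 m

6480.0 m


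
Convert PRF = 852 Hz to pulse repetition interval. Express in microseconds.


PRI = 1/852 = 0.0011737089 s = 1173.7 us

1173.7 us


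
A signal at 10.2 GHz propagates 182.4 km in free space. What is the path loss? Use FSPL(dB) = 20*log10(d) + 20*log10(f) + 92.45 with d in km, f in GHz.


20*log10(182.4) = 45.22
20*log10(10.2) = 20.17
FSPL = 157.8 dB

157.8 dB


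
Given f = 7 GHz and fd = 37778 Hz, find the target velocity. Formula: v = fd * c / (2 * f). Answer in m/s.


v = 37778 * 3e8 / (2 * 7000000000.0) = 809.5 m/s

809.5 m/s


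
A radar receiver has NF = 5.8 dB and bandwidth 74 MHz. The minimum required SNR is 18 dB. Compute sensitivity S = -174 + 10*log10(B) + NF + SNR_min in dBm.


10*log10(74000000.0) = 78.69
S = -174 + 78.69 + 5.8 + 18 = -71.5 dBm

-71.5 dBm


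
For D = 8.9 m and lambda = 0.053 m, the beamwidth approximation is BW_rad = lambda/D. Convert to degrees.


BW_rad = 0.053 / 8.9 = 0.005955
BW_deg = 0.34 degrees

0.34 degrees


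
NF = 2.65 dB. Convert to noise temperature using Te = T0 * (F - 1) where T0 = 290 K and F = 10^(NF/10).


NF_lin = 10^(2.65/10) = 1.840772
Te = 290 * (1.840772 - 1) = 243.8 K

243.8 K


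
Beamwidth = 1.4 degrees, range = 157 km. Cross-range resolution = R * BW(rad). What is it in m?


BW_rad = 0.02443461
CR = 157000 * 0.02443461 = 3836.2 m

3836.2 m


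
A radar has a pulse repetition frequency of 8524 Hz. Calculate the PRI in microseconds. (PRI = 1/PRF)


PRI = 1/8524 = 0.0001173158 s = 117.3 us

117.3 us


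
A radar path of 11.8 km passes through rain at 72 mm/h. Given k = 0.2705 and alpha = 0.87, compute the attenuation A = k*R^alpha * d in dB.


gamma = 0.2705 * 72^0.87 = 11.169829 dB/km
A = 11.169829 * 11.8 = 131.8 dB

131.8 dB


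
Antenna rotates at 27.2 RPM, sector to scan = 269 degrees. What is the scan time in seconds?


t = 269 / (27.2 * 360) * 60 = 1.65 s

1.65 s


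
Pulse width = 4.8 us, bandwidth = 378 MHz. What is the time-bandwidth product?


TBP = 4.8 * 378 = 1814.4

1814.4


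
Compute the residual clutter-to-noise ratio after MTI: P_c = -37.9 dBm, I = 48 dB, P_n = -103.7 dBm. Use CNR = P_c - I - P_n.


CNR = -37.9 - 48 - (-103.7) = 17.8 dB

17.8 dB


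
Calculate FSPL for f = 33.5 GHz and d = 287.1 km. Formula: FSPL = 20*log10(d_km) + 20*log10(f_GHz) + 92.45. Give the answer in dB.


20*log10(287.1) = 49.16
20*log10(33.5) = 30.5
FSPL = 172.1 dB

172.1 dB


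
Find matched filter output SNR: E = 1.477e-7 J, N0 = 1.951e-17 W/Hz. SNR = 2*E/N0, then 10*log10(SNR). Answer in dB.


SNR_lin = 2 * 1.477e-7 / 1.951e-17 = 1.514e10
SNR_dB = 10*log10(1.514e10) = 101.8 dB

101.8 dB


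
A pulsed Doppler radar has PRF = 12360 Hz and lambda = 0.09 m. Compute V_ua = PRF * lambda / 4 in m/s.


V_ua = 12360 * 0.09 / 4 = 278.1 m/s

278.1 m/s


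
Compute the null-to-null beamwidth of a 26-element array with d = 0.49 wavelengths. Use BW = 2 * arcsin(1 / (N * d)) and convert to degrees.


1/(N*d) = 1/(26*0.49) = 0.078493
BW = 2*arcsin(0.078493) = 9.0 degrees

9.0 degrees


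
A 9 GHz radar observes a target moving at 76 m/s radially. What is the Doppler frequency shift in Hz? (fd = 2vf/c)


fd = 2 * 76 * 9000000000.0 / 3e8 = 4560.0 Hz

4560.0 Hz


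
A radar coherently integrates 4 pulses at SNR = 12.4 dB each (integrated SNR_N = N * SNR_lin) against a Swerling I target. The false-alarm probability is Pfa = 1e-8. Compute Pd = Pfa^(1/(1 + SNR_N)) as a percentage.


SNR_lin = 10^(12.4/10) = 17.37801
SNR_N = 4 * 17.37801 = 69.51204
1/(1 + SNR_N) = 1/70.51204 = 0.014182
Pd = (1e-8)^0.014182 = 0.77009
Pd = 77.0%

77.0%


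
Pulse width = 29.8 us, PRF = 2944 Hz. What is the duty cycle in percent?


DC = 29.8e-6 * 2944 * 100 = 8.77%

8.77%


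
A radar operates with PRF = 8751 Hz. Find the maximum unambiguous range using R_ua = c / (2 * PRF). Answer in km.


R_ua = 3e8 / (2 * 8751) = 17140.9 m = 17.1 km

17.1 km


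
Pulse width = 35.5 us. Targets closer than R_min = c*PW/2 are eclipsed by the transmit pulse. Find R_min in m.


R_min = 3e8 * 35.5e-6 / 2 = 5325.0 m

5325.0 m


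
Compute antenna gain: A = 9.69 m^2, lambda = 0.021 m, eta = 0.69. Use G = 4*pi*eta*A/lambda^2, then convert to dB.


G_linear = 4*pi*0.69*9.69/0.021^2 = 190521.57
G_dB = 10*log10(190521.57) = 52.8 dB

52.8 dB


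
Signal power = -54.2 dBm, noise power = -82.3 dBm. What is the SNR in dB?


SNR = -54.2 - (-82.3) = 28.1 dB

28.1 dB


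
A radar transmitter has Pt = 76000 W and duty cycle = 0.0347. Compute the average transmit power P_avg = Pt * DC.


P_avg = 76000 * 0.0347 = 2637.2 W

2637.2 W


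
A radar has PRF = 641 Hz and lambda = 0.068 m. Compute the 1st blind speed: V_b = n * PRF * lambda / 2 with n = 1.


V_blind = 1 * 641 * 0.068 / 2 = 21.8 m/s

21.8 m/s


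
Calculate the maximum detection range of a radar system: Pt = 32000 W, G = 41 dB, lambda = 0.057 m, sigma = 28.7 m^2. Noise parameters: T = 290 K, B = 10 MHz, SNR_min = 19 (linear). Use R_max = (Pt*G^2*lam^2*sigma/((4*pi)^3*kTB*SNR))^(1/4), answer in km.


G_lin = 10^(41/10) = 12589.254118
R^4 = 32000 * 12589.254118^2 * 0.057^2 * 28.7 / ((4*pi)^3 * 1.38e-23 * 290 * 10000000.0 * 19)
R^4 = 3.13416e20 m^4
R_max = (3.13416e20)^(1/4) = 133054.7 m = 133.1 km

133.1 km


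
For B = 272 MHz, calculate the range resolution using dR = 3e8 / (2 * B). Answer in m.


dR = 3e8 / (2 * 272000000.0) = 0.55 m

0.55 m


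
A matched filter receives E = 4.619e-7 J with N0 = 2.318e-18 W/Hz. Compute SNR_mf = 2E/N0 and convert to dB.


SNR_lin = 2 * 4.619e-7 / 2.318e-18 = 3.985e11
SNR_dB = 10*log10(3.985e11) = 116.0 dB

116.0 dB


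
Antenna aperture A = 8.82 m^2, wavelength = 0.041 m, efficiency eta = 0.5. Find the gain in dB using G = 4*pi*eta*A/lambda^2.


G_linear = 4*pi*0.5*8.82/0.041^2 = 32967.1
G_dB = 10*log10(32967.1) = 45.2 dB

45.2 dB


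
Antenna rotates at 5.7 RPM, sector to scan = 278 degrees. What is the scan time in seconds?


t = 278 / (5.7 * 360) * 60 = 8.13 s

8.13 s


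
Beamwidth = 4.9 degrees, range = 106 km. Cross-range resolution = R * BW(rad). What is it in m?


BW_rad = 0.085521133
CR = 106000 * 0.085521133 = 9065.2 m

9065.2 m


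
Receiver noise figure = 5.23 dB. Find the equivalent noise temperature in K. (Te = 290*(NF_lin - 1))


NF_lin = 10^(5.23/10) = 3.334264
Te = 290 * (3.334264 - 1) = 676.9 K

676.9 K


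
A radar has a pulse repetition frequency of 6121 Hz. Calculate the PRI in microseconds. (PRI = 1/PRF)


PRI = 1/6121 = 0.000163372 s = 163.4 us

163.4 us


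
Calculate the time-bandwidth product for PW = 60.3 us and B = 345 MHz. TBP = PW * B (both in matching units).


TBP = 60.3 * 345 = 20803.5

20803.5


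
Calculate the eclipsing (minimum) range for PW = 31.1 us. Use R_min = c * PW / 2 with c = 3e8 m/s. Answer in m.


R_min = 3e8 * 31.1e-6 / 2 = 4665.0 m

4665.0 m


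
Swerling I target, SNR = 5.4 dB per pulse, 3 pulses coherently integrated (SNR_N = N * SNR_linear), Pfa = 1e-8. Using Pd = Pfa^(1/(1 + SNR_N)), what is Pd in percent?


SNR_lin = 10^(5.4/10) = 3.46737
SNR_N = 3 * 3.46737 = 10.40211
1/(1 + SNR_N) = 1/11.40211 = 0.0877031
Pd = (1e-8)^0.0877031 = 0.19878
Pd = 19.9%

19.9%


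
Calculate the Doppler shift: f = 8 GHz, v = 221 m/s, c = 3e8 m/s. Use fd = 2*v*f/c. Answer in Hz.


fd = 2 * 221 * 8000000000.0 / 3e8 = 11786.7 Hz

11786.7 Hz


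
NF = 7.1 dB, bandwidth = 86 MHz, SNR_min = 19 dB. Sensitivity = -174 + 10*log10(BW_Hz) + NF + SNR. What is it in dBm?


10*log10(86000000.0) = 79.34
S = -174 + 79.34 + 7.1 + 19 = -68.6 dBm

-68.6 dBm


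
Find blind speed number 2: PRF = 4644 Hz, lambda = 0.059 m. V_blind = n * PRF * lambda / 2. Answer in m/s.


V_blind = 2 * 4644 * 0.059 / 2 = 274.0 m/s

274.0 m/s


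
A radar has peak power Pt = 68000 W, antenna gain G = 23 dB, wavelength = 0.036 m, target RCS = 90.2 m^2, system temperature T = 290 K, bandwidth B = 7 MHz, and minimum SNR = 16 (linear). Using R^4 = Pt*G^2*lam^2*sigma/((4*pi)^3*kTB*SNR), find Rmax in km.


G_lin = 10^(23/10) = 199.526231
R^4 = 68000 * 199.526231^2 * 0.036^2 * 90.2 / ((4*pi)^3 * 1.38e-23 * 290 * 7000000.0 * 16)
R^4 = 3.55792e17 m^4
R_max = (3.55792e17)^(1/4) = 24423.0 m = 24.4 km

24.4 km


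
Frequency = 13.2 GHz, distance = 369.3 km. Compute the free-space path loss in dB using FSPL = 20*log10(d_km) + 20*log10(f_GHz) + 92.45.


20*log10(369.3) = 51.35
20*log10(13.2) = 22.41
FSPL = 166.2 dB

166.2 dB


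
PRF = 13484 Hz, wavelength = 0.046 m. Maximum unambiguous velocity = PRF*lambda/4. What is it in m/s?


V_ua = 13484 * 0.046 / 4 = 155.1 m/s

155.1 m/s


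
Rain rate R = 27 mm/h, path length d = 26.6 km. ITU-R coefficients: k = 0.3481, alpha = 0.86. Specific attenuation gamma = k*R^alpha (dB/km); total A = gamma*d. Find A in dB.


gamma = 0.3481 * 27^0.86 = 5.924843 dB/km
A = 5.924843 * 26.6 = 157.6 dB

157.6 dB


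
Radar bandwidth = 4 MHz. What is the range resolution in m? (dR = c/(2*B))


dR = 3e8 / (2 * 4000000.0) = 37.5 m

37.5 m


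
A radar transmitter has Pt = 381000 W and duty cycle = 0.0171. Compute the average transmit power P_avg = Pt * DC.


P_avg = 381000 * 0.0171 = 6515.1 W

6515.1 W


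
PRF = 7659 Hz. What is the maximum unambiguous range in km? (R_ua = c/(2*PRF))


R_ua = 3e8 / (2 * 7659) = 19584.8 m = 19.6 km

19.6 km


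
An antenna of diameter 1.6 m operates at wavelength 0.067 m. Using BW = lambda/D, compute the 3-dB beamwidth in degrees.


BW_rad = 0.067 / 1.6 = 0.041875
BW_deg = 2.4 degrees

2.4 degrees


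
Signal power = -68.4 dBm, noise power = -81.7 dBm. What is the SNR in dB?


SNR = -68.4 - (-81.7) = 13.3 dB

13.3 dB


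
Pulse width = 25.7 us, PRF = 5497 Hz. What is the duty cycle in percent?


DC = 25.7e-6 * 5497 * 100 = 14.13%

14.13%


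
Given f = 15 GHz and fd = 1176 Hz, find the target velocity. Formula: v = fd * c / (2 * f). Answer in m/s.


v = 1176 * 3e8 / (2 * 15000000000.0) = 11.8 m/s

11.8 m/s


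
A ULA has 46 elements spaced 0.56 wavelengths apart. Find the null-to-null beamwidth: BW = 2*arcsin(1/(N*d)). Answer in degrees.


1/(N*d) = 1/(46*0.56) = 0.03882
BW = 2*arcsin(0.03882) = 4.4 degrees

4.4 degrees


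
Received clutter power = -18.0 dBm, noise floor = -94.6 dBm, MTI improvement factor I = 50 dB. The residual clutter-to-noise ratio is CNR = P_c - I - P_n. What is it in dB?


CNR = -18.0 - 50 - (-94.6) = 26.6 dB

26.6 dB


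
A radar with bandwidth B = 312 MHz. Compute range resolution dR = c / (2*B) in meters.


dR = 3e8 / (2 * 312000000.0) = 0.48 m

0.48 m


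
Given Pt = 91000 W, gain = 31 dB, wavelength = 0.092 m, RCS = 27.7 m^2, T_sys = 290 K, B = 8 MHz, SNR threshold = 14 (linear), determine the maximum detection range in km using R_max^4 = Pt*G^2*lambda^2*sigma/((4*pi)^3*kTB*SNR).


G_lin = 10^(31/10) = 1258.925412
R^4 = 91000 * 1258.925412^2 * 0.092^2 * 27.7 / ((4*pi)^3 * 1.38e-23 * 290 * 8000000.0 * 14)
R^4 = 3.80165e19 m^4
R_max = (3.80165e19)^(1/4) = 78522.3 m = 78.5 km

78.5 km


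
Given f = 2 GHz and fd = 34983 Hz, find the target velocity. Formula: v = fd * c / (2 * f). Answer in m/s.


v = 34983 * 3e8 / (2 * 2000000000.0) = 2623.7 m/s

2623.7 m/s


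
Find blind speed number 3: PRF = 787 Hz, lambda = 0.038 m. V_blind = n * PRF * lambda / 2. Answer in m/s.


V_blind = 3 * 787 * 0.038 / 2 = 44.9 m/s

44.9 m/s


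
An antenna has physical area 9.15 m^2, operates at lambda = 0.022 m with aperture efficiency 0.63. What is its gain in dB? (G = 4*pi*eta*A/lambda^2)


G_linear = 4*pi*0.63*9.15/0.022^2 = 149667.03
G_dB = 10*log10(149667.03) = 51.8 dB

51.8 dB


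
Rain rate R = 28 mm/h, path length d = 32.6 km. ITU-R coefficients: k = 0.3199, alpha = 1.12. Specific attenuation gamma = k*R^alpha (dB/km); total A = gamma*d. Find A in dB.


gamma = 0.3199 * 28^1.12 = 13.360762 dB/km
A = 13.360762 * 32.6 = 435.56 dB

435.56 dB


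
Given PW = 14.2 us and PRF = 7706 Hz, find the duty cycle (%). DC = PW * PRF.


DC = 14.2e-6 * 7706 * 100 = 10.94%

10.94%


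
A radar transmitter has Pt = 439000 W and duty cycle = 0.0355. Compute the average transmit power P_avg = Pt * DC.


P_avg = 439000 * 0.0355 = 15584.5 W

15584.5 W


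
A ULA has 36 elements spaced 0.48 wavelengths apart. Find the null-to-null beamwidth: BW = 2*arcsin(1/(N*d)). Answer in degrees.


1/(N*d) = 1/(36*0.48) = 0.05787
BW = 2*arcsin(0.05787) = 6.6 degrees

6.6 degrees


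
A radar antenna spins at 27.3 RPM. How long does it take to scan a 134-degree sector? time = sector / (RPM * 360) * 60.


t = 134 / (27.3 * 360) * 60 = 0.82 s

0.82 s


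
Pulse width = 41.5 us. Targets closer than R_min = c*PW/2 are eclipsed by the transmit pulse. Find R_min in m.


R_min = 3e8 * 41.5e-6 / 2 = 6225.0 m

6225.0 m


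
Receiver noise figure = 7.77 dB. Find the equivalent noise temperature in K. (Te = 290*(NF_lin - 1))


NF_lin = 10^(7.77/10) = 5.984116
Te = 290 * (5.984116 - 1) = 1445.4 K

1445.4 K


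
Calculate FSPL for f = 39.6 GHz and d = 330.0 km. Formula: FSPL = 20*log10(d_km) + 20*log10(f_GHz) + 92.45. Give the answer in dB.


20*log10(330.0) = 50.37
20*log10(39.6) = 31.95
FSPL = 174.8 dB

174.8 dB


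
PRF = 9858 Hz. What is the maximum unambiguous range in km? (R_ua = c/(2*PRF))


R_ua = 3e8 / (2 * 9858) = 15216.1 m = 15.2 km

15.2 km


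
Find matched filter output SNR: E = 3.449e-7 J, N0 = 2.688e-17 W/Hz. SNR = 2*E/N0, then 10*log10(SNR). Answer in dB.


SNR_lin = 2 * 3.449e-7 / 2.688e-17 = 2.566e10
SNR_dB = 10*log10(2.566e10) = 104.1 dB

104.1 dB


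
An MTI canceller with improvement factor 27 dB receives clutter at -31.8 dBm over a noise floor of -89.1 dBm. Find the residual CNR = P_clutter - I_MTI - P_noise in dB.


CNR = -31.8 - 27 - (-89.1) = 30.3 dB

30.3 dB


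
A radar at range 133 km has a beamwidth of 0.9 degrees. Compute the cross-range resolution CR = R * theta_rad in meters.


BW_rad = 0.015707963
CR = 133000 * 0.015707963 = 2089.2 m

2089.2 m


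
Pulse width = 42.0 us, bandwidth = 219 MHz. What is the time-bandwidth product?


TBP = 42.0 * 219 = 9198.0

9198.0


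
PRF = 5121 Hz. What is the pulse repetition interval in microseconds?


PRI = 1/5121 = 0.0001952744 s = 195.3 us

195.3 us


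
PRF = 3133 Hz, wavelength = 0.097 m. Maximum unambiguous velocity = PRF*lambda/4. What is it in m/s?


V_ua = 3133 * 0.097 / 4 = 76.0 m/s

76.0 m/s


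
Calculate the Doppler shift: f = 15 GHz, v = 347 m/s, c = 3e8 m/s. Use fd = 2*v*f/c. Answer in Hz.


fd = 2 * 347 * 15000000000.0 / 3e8 = 34700.0 Hz

34700.0 Hz


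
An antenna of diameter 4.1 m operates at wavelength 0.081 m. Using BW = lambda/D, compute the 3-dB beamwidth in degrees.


BW_rad = 0.081 / 4.1 = 0.019756
BW_deg = 1.13 degrees

1.13 degrees


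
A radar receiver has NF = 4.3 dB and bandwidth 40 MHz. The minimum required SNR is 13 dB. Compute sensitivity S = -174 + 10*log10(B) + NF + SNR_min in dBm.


10*log10(40000000.0) = 76.02
S = -174 + 76.02 + 4.3 + 13 = -80.7 dBm

-80.7 dBm


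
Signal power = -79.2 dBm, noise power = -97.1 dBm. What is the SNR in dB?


SNR = -79.2 - (-97.1) = 17.9 dB

17.9 dB


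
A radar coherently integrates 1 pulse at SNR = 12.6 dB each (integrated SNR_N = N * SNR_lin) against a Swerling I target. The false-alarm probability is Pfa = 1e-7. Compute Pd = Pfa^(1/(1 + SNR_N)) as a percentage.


SNR_lin = 10^(12.6/10) = 18.19701
SNR_N = 1 * 18.19701 = 18.19701
1/(1 + SNR_N) = 1/19.19701 = 0.0520914
Pd = (1e-7)^0.0520914 = 0.43188
Pd = 43.2%

43.2%


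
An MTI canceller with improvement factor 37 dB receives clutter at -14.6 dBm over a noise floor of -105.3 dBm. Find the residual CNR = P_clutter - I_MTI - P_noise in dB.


CNR = -14.6 - 37 - (-105.3) = 53.7 dB

53.7 dB


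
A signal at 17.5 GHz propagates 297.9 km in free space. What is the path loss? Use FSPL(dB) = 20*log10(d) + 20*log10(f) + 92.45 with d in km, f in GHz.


20*log10(297.9) = 49.48
20*log10(17.5) = 24.86
FSPL = 166.8 dB

166.8 dB


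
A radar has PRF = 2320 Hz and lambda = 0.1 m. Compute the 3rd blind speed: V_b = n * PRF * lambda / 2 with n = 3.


V_blind = 3 * 2320 * 0.1 / 2 = 348.0 m/s

348.0 m/s


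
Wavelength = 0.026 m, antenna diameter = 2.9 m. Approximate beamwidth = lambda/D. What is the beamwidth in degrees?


BW_rad = 0.026 / 2.9 = 0.008966
BW_deg = 0.51 degrees

0.51 degrees


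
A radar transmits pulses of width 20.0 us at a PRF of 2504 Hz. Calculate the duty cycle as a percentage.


DC = 20.0e-6 * 2504 * 100 = 5.01%

5.01%


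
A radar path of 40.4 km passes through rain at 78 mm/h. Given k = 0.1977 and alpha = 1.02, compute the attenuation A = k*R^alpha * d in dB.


gamma = 0.1977 * 78^1.02 = 16.824539 dB/km
A = 16.824539 * 40.4 = 679.71 dB

679.71 dB


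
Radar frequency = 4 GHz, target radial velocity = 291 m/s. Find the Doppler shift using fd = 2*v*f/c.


fd = 2 * 291 * 4000000000.0 / 3e8 = 7760.0 Hz

7760.0 Hz


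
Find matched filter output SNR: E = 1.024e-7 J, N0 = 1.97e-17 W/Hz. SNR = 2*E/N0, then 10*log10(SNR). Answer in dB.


SNR_lin = 2 * 1.024e-7 / 1.97e-17 = 1.04e10
SNR_dB = 10*log10(1.04e10) = 100.2 dB

100.2 dB


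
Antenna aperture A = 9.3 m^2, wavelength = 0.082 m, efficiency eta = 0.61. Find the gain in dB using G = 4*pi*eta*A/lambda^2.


G_linear = 4*pi*0.61*9.3/0.082^2 = 10602.17
G_dB = 10*log10(10602.17) = 40.3 dB

40.3 dB


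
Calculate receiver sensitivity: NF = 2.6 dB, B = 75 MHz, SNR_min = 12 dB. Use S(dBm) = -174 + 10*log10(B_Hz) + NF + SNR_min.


10*log10(75000000.0) = 78.75
S = -174 + 78.75 + 2.6 + 12 = -80.6 dBm

-80.6 dBm


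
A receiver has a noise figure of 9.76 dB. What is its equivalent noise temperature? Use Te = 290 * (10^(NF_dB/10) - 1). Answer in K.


NF_lin = 10^(9.76/10) = 9.462372
Te = 290 * (9.462372 - 1) = 2454.1 K

2454.1 K


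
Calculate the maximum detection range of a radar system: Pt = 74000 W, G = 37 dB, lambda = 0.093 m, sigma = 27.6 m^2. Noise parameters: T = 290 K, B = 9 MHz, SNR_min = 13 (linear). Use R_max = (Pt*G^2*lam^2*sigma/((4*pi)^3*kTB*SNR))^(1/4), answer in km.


G_lin = 10^(37/10) = 5011.872336
R^4 = 74000 * 5011.872336^2 * 0.093^2 * 27.6 / ((4*pi)^3 * 1.38e-23 * 290 * 9000000.0 * 13)
R^4 = 4.77545e20 m^4
R_max = (4.77545e20)^(1/4) = 147826.9 m = 147.8 km

147.8 km


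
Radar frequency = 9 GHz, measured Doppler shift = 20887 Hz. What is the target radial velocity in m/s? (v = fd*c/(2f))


v = 20887 * 3e8 / (2 * 9000000000.0) = 348.1 m/s

348.1 m/s


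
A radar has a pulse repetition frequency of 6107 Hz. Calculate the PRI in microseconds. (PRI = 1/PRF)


PRI = 1/6107 = 0.0001637465 s = 163.7 us

163.7 us


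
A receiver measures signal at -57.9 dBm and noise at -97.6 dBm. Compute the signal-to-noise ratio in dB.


SNR = -57.9 - (-97.6) = 39.7 dB

39.7 dB


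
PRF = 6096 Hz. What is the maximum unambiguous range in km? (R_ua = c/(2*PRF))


R_ua = 3e8 / (2 * 6096) = 24606.3 m = 24.6 km

24.6 km


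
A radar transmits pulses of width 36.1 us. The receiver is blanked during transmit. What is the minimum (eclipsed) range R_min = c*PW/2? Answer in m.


R_min = 3e8 * 36.1e-6 / 2 = 5415.0 m

5415.0 m


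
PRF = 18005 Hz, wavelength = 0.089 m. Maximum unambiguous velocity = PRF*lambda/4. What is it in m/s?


V_ua = 18005 * 0.089 / 4 = 400.6 m/s

400.6 m/s


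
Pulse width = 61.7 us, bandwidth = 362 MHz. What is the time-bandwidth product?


TBP = 61.7 * 362 = 22335.4

22335.4


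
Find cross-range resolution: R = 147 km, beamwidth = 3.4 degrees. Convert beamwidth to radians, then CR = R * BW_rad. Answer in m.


BW_rad = 0.059341195
CR = 147000 * 0.059341195 = 8723.2 m

8723.2 m


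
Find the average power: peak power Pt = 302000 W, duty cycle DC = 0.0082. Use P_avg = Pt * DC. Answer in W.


P_avg = 302000 * 0.0082 = 2476.4 W

2476.4 W


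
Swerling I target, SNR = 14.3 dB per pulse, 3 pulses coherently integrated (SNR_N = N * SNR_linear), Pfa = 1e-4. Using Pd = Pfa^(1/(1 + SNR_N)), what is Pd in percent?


SNR_lin = 10^(14.3/10) = 26.91535
SNR_N = 3 * 26.91535 = 80.74605
1/(1 + SNR_N) = 1/81.74605 = 0.012233
Pd = (1e-4)^0.012233 = 0.89345
Pd = 89.3%

89.3%


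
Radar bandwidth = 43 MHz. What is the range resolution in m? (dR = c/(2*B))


dR = 3e8 / (2 * 43000000.0) = 3.49 m

3.49 m


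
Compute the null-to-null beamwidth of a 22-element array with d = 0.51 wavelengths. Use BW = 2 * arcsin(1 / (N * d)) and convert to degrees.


1/(N*d) = 1/(22*0.51) = 0.089127
BW = 2*arcsin(0.089127) = 10.2 degrees

10.2 degrees


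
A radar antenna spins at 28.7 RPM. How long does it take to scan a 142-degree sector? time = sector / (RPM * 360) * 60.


t = 142 / (28.7 * 360) * 60 = 0.82 s

0.82 s


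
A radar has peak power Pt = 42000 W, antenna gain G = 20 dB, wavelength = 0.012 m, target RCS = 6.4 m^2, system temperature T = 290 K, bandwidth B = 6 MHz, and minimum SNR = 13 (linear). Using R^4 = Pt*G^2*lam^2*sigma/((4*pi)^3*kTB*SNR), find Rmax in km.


G_lin = 10^(20/10) = 100.0
R^4 = 42000 * 100.0^2 * 0.012^2 * 6.4 / ((4*pi)^3 * 1.38e-23 * 290 * 6000000.0 * 13)
R^4 = 6.24871e14 m^4
R_max = (6.24871e14)^(1/4) = 4999.7 m = 5.0 km

5.0 km


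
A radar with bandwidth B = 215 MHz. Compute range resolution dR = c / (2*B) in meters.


dR = 3e8 / (2 * 215000000.0) = 0.7 m

0.7 m


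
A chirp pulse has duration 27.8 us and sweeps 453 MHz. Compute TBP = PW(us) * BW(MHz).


TBP = 27.8 * 453 = 12593.4

12593.4


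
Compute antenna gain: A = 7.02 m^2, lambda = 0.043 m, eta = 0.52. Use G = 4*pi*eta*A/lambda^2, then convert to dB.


G_linear = 4*pi*0.52*7.02/0.043^2 = 24809.24
G_dB = 10*log10(24809.24) = 43.9 dB

43.9 dB
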